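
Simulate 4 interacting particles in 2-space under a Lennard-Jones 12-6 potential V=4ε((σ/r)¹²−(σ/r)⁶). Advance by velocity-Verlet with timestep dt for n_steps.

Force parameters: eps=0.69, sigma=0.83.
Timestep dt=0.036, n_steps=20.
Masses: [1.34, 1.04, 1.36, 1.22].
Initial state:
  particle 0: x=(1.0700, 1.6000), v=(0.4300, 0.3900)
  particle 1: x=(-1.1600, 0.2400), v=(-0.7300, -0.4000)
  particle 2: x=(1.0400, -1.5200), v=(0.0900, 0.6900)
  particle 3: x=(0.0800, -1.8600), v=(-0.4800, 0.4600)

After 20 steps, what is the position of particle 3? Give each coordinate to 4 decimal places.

step 0: x0=(1.0700, 1.6000) x1=(-1.1600, 0.2400) x2=(1.0400, -1.5200) x3=(0.0800, -1.8600)
step 1: x0=(1.0855, 1.6140) x1=(-1.1863, 0.2256) x2=(1.0424, -1.4955) x3=(0.0637, -1.8431)
step 2: x0=(1.1009, 1.6281) x1=(-1.2125, 0.2112) x2=(1.0429, -1.4716) x3=(0.0494, -1.8255)
step 3: x0=(1.1164, 1.6421) x1=(-1.2388, 0.1968) x2=(1.0417, -1.4483) x3=(0.0370, -1.8071)
step 4: x0=(1.1319, 1.6561) x1=(-1.2650, 0.1823) x2=(1.0388, -1.4256) x3=(0.0266, -1.7881)
step 5: x0=(1.1473, 1.6701) x1=(-1.2912, 0.1679) x2=(1.0342, -1.4036) x3=(0.0180, -1.7683)
step 6: x0=(1.1628, 1.6841) x1=(-1.3174, 0.1534) x2=(1.0279, -1.3821) x3=(0.0113, -1.7479)
step 7: x0=(1.1783, 1.6982) x1=(-1.3435, 0.1389) x2=(1.0200, -1.3612) x3=(0.0064, -1.7269)
step 8: x0=(1.1937, 1.7122) x1=(-1.3697, 0.1244) x2=(1.0103, -1.3409) x3=(0.0034, -1.7051)
step 9: x0=(1.2092, 1.7262) x1=(-1.3958, 0.1099) x2=(0.9990, -1.3213) x3=(0.0023, -1.6826)
step 10: x0=(1.2246, 1.7402) x1=(-1.4219, 0.0953) x2=(0.9859, -1.3022) x3=(0.0031, -1.6594)
step 11: x0=(1.2401, 1.7542) x1=(-1.4480, 0.0808) x2=(0.9711, -1.2838) x3=(0.0058, -1.6355)
step 12: x0=(1.2555, 1.7681) x1=(-1.4741, 0.0662) x2=(0.9545, -1.2661) x3=(0.0105, -1.6108)
step 13: x0=(1.2709, 1.7821) x1=(-1.5001, 0.0516) x2=(0.9361, -1.2489) x3=(0.0172, -1.5854)
step 14: x0=(1.2864, 1.7961) x1=(-1.5262, 0.0370) x2=(0.9163, -1.2323) x3=(0.0254, -1.5595)
step 15: x0=(1.3018, 1.8101) x1=(-1.5522, 0.0223) x2=(0.8958, -1.2160) x3=(0.0344, -1.5332)
step 16: x0=(1.3173, 1.8241) x1=(-1.5781, 0.0077) x2=(0.8761, -1.1993) x3=(0.0425, -1.5072)
step 17: x0=(1.3327, 1.8380) x1=(-1.6041, -0.0070) x2=(0.8600, -1.1813) x3=(0.0465, -1.4827)
step 18: x0=(1.3481, 1.8520) x1=(-1.6300, -0.0217) x2=(0.8509, -1.1608) x3=(0.0427, -1.4611)
step 19: x0=(1.3636, 1.8660) x1=(-1.6559, -0.0364) x2=(0.8499, -1.1372) x3=(0.0299, -1.4428)
step 20: x0=(1.3790, 1.8799) x1=(-1.6818, -0.0511) x2=(0.8545, -1.1115) x3=(0.0108, -1.4268)

(0.0108, -1.4268)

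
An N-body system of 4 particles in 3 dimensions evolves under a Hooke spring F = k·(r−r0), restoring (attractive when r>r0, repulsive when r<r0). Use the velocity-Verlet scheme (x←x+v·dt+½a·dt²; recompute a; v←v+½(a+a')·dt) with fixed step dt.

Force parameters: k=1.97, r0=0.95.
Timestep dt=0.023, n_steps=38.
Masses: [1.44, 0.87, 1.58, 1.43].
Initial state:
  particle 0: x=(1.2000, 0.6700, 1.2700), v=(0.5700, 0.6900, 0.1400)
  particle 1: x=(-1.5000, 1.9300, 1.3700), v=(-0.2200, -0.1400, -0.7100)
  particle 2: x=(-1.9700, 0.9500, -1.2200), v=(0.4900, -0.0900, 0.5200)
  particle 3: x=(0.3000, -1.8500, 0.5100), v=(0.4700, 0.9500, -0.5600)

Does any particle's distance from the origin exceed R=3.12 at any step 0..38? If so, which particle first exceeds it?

step 0: x0=(1.2000, 0.6700, 1.2700) x1=(-1.5000, 1.9300, 1.3700) x2=(-1.9700, 0.9500, -1.2200) x3=(0.3000, -1.8500, 0.5100)
step 1: x0=(1.2114, 0.6857, 1.2724) x1=(-1.5033, 1.9241, 1.3522) x2=(-1.9573, 0.9474, -1.2064) x3=(0.3099, -1.8257, 0.4971)
step 2: x0=(1.2192, 0.7009, 1.2730) x1=(-1.5031, 1.9130, 1.3315) x2=(-1.9416, 0.9436, -1.1896) x3=(0.3179, -1.7965, 0.4840)
step 3: x0=(1.2235, 0.7156, 1.2720) x1=(-1.4993, 1.8966, 1.3080) x2=(-1.9230, 0.9388, -1.1696) x3=(0.3241, -1.7626, 0.4710)
step 4: x0=(1.2243, 0.7299, 1.2693) x1=(-1.4919, 1.8752, 1.2818) x2=(-1.9015, 0.9330, -1.1466) x3=(0.3285, -1.7239, 0.4578)
step 5: x0=(1.2217, 0.7437, 1.2648) x1=(-1.4809, 1.8488, 1.2530) x2=(-1.8772, 0.9261, -1.1205) x3=(0.3310, -1.6805, 0.4446)
step 6: x0=(1.2156, 0.7570, 1.2587) x1=(-1.4664, 1.8176, 1.2216) x2=(-1.8501, 0.9182, -1.0914) x3=(0.3318, -1.6326, 0.4315)
step 7: x0=(1.2061, 0.7698, 1.2508) x1=(-1.4484, 1.7817, 1.1879) x2=(-1.8202, 0.9094, -1.0595) x3=(0.3307, -1.5803, 0.4183)
step 8: x0=(1.1933, 0.7821, 1.2413) x1=(-1.4270, 1.7413, 1.1518) x2=(-1.7877, 0.8997, -1.0248) x3=(0.3280, -1.5238, 0.4051)
step 9: x0=(1.1772, 0.7938, 1.2302) x1=(-1.4021, 1.6966, 1.1136) x2=(-1.7525, 0.8890, -0.9875) x3=(0.3236, -1.4631, 0.3920)
step 10: x0=(1.1579, 0.8050, 1.2174) x1=(-1.3740, 1.6479, 1.0734) x2=(-1.7148, 0.8775, -0.9476) x3=(0.3175, -1.3984, 0.3789)
step 11: x0=(1.1356, 0.8156, 1.2030) x1=(-1.3426, 1.5953, 1.0312) x2=(-1.6745, 0.8652, -0.9053) x3=(0.3099, -1.3299, 0.3659)
step 12: x0=(1.1103, 0.8257, 1.1871) x1=(-1.3081, 1.5391, 0.9874) x2=(-1.6319, 0.8521, -0.8607) x3=(0.3007, -1.2577, 0.3529)
step 13: x0=(1.0821, 0.8352, 1.1696) x1=(-1.2707, 1.4796, 0.9421) x2=(-1.5870, 0.8382, -0.8139) x3=(0.2901, -1.1822, 0.3401)
step 14: x0=(1.0511, 0.8441, 1.1507) x1=(-1.2304, 1.4169, 0.8953) x2=(-1.5399, 0.8237, -0.7650) x3=(0.2781, -1.1034, 0.3273)
step 15: x0=(1.0175, 0.8524, 1.1303) x1=(-1.1875, 1.3515, 0.8473) x2=(-1.4907, 0.8085, -0.7143) x3=(0.2648, -1.0216, 0.3146)
step 16: x0=(0.9814, 0.8602, 1.1085) x1=(-1.1420, 1.2836, 0.7983) x2=(-1.4394, 0.7927, -0.6619) x3=(0.2503, -0.9370, 0.3020)
step 17: x0=(0.9429, 0.8674, 1.0855) x1=(-1.0941, 1.2134, 0.7484) x2=(-1.3863, 0.7763, -0.6078) x3=(0.2346, -0.8499, 0.2895)
step 18: x0=(0.9023, 0.8740, 1.0611) x1=(-1.0440, 1.1413, 0.6979) x2=(-1.3315, 0.7594, -0.5524) x3=(0.2178, -0.7604, 0.2772)
step 19: x0=(0.8595, 0.8800, 1.0356) x1=(-0.9919, 1.0675, 0.6468) x2=(-1.2750, 0.7420, -0.4957) x3=(0.2002, -0.6689, 0.2649)
step 20: x0=(0.8149, 0.8856, 1.0089) x1=(-0.9380, 0.9924, 0.5954) x2=(-1.2170, 0.7242, -0.4379) x3=(0.1816, -0.5755, 0.2528)
step 21: x0=(0.7686, 0.8906, 0.9812) x1=(-0.8824, 0.9162, 0.5439) x2=(-1.1577, 0.7061, -0.3791) x3=(0.1623, -0.4805, 0.2408)
step 22: x0=(0.7207, 0.8951, 0.9526) x1=(-0.8254, 0.8392, 0.4924) x2=(-1.0972, 0.6876, -0.3196) x3=(0.1424, -0.3842, 0.2289)
step 23: x0=(0.6715, 0.8991, 0.9230) x1=(-0.7672, 0.7617, 0.4411) x2=(-1.0357, 0.6689, -0.2595) x3=(0.1219, -0.2868, 0.2171)
step 24: x0=(0.6210, 0.9027, 0.8927) x1=(-0.7079, 0.6839, 0.3901) x2=(-0.9733, 0.6500, -0.1990) x3=(0.1011, -0.1886, 0.2054)
step 25: x0=(0.5695, 0.9059, 0.8617) x1=(-0.6476, 0.6059, 0.3396) x2=(-0.9101, 0.6310, -0.1382) x3=(0.0799, -0.0898, 0.1938)
step 26: x0=(0.5171, 0.9087, 0.8301) x1=(-0.5867, 0.5280, 0.2897) x2=(-0.8465, 0.6120, -0.0773) x3=(0.0587, 0.0093, 0.1823)
step 27: x0=(0.4640, 0.9112, 0.7981) x1=(-0.5252, 0.4502, 0.2405) x2=(-0.7826, 0.5930, -0.0163) x3=(0.0375, 0.1086, 0.1708)
step 28: x0=(0.4104, 0.9135, 0.7656) x1=(-0.4632, 0.3724, 0.1919) x2=(-0.7186, 0.5743, 0.0446) x3=(0.0165, 0.2079, 0.1594)
step 29: x0=(0.3564, 0.9156, 0.7329) x1=(-0.4011, 0.2945, 0.1437) x2=(-0.6548, 0.5559, 0.1055) x3=(-0.0041, 0.3071, 0.1479)
step 30: x0=(0.3021, 0.9176, 0.7000) x1=(-0.3389, 0.2163, 0.0958) x2=(-0.5912, 0.5379, 0.1665) x3=(-0.0241, 0.4062, 0.1365)
step 31: x0=(0.2477, 0.9196, 0.6671) x1=(-0.2769, 0.1373, 0.0478) x2=(-0.5280, 0.5202, 0.2275) x3=(-0.0436, 0.5054, 0.1251)
step 32: x0=(0.1933, 0.9215, 0.6342) x1=(-0.2148, 0.0575, -0.0005) x2=(-0.4652, 0.5028, 0.2888) x3=(-0.0625, 0.6048, 0.1135)
step 33: x0=(0.1390, 0.9234, 0.6014) x1=(-0.1525, -0.0228, -0.0488) x2=(-0.4028, 0.4855, 0.3503) x3=(-0.0812, 0.7044, 0.1017)
step 34: x0=(0.0848, 0.9254, 0.5688) x1=(-0.0901, -0.1034, -0.0973) x2=(-0.3408, 0.4680, 0.4119) x3=(-0.0997, 0.8043, 0.0895)
step 35: x0=(0.0309, 0.9275, 0.5364) x1=(-0.0276, -0.1839, -0.1457) x2=(-0.2792, 0.4503, 0.4738) x3=(-0.1182, 0.9043, 0.0769)
step 36: x0=(-0.0228, 0.9295, 0.5042) x1=(0.0349, -0.2638, -0.1938) x2=(-0.2177, 0.4323, 0.5358) x3=(-0.1367, 1.0044, 0.0637)
step 37: x0=(-0.0763, 0.9316, 0.4722) x1=(0.0973, -0.3428, -0.2416) x2=(-0.1563, 0.4139, 0.5979) x3=(-0.1552, 1.1044, 0.0500)
step 38: x0=(-0.1297, 0.9334, 0.4402) x1=(0.1595, -0.4204, -0.2887) x2=(-0.0949, 0.3950, 0.6599) x3=(-0.1738, 1.2041, 0.0360)

no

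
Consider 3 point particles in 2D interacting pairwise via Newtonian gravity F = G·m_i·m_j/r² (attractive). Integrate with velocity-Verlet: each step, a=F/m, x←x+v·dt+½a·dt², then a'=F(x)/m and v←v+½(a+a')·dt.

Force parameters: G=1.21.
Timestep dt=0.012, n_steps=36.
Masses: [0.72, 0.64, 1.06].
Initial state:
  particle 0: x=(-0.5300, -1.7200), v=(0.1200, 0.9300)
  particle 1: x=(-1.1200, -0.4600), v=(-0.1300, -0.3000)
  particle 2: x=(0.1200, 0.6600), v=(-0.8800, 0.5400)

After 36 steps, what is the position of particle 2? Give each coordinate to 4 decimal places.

(-0.2805, 0.8600)

step 0: x0=(-0.5300, -1.7200) x1=(-1.1200, -0.4600) x2=(0.1200, 0.6600)
step 1: x0=(-0.5286, -1.7088) x1=(-1.1215, -0.4636) x2=(0.1094, 0.6665)
step 2: x0=(-0.5272, -1.6975) x1=(-1.1230, -0.4672) x2=(0.0988, 0.6729)
step 3: x0=(-0.5258, -1.6861) x1=(-1.1243, -0.4709) x2=(0.0882, 0.6792)
step 4: x0=(-0.5244, -1.6747) x1=(-1.1256, -0.4745) x2=(0.0775, 0.6855)
step 5: x0=(-0.5230, -1.6632) x1=(-1.1268, -0.4782) x2=(0.0668, 0.6918)
step 6: x0=(-0.5217, -1.6515) x1=(-1.1280, -0.4819) x2=(0.0560, 0.6980)
step 7: x0=(-0.5204, -1.6398) x1=(-1.1290, -0.4856) x2=(0.0452, 0.7042)
step 8: x0=(-0.5191, -1.6280) x1=(-1.1300, -0.4893) x2=(0.0344, 0.7103)
step 9: x0=(-0.5178, -1.6161) x1=(-1.1309, -0.4930) x2=(0.0236, 0.7164)
step 10: x0=(-0.5166, -1.6042) x1=(-1.1317, -0.4968) x2=(0.0127, 0.7224)
step 11: x0=(-0.5154, -1.5921) x1=(-1.1324, -0.5006) x2=(0.0018, 0.7284)
step 12: x0=(-0.5142, -1.5799) x1=(-1.1330, -0.5044) x2=(-0.0092, 0.7343)
step 13: x0=(-0.5130, -1.5677) x1=(-1.1336, -0.5082) x2=(-0.0201, 0.7402)
step 14: x0=(-0.5119, -1.5553) x1=(-1.1341, -0.5121) x2=(-0.0311, 0.7460)
step 15: x0=(-0.5108, -1.5428) x1=(-1.1344, -0.5159) x2=(-0.0422, 0.7517)
step 16: x0=(-0.5097, -1.5303) x1=(-1.1347, -0.5198) x2=(-0.0533, 0.7574)
step 17: x0=(-0.5087, -1.5176) x1=(-1.1349, -0.5237) x2=(-0.0644, 0.7631)
step 18: x0=(-0.5077, -1.5049) x1=(-1.1350, -0.5277) x2=(-0.0755, 0.7687)
step 19: x0=(-0.5068, -1.4920) x1=(-1.1351, -0.5317) x2=(-0.0866, 0.7743)
step 20: x0=(-0.5058, -1.4791) x1=(-1.1350, -0.5357) x2=(-0.0978, 0.7797)
step 21: x0=(-0.5050, -1.4660) x1=(-1.1348, -0.5397) x2=(-0.1090, 0.7852)
step 22: x0=(-0.5041, -1.4528) x1=(-1.1346, -0.5437) x2=(-0.1203, 0.7906)
step 23: x0=(-0.5034, -1.4395) x1=(-1.1342, -0.5478) x2=(-0.1316, 0.7959)
step 24: x0=(-0.5026, -1.4261) x1=(-1.1337, -0.5520) x2=(-0.1429, 0.8012)
step 25: x0=(-0.5019, -1.4126) x1=(-1.1332, -0.5561) x2=(-0.1542, 0.8064)
step 26: x0=(-0.5013, -1.3990) x1=(-1.1325, -0.5603) x2=(-0.1655, 0.8116)
step 27: x0=(-0.5007, -1.3852) x1=(-1.1317, -0.5646) x2=(-0.1769, 0.8167)
step 28: x0=(-0.5002, -1.3713) x1=(-1.1308, -0.5688) x2=(-0.1883, 0.8217)
step 29: x0=(-0.4998, -1.3574) x1=(-1.1299, -0.5731) x2=(-0.1998, 0.8267)
step 30: x0=(-0.4994, -1.3432) x1=(-1.1287, -0.5775) x2=(-0.2112, 0.8316)
step 31: x0=(-0.4991, -1.3290) x1=(-1.1275, -0.5819) x2=(-0.2227, 0.8365)
step 32: x0=(-0.4988, -1.3146) x1=(-1.1262, -0.5863) x2=(-0.2342, 0.8413)
step 33: x0=(-0.4986, -1.3001) x1=(-1.1247, -0.5908) x2=(-0.2458, 0.8461)
step 34: x0=(-0.4985, -1.2855) x1=(-1.1231, -0.5954) x2=(-0.2573, 0.8508)
step 35: x0=(-0.4985, -1.2707) x1=(-1.1214, -0.6000) x2=(-0.2689, 0.8554)
step 36: x0=(-0.4986, -1.2558) x1=(-1.1195, -0.6046) x2=(-0.2805, 0.8600)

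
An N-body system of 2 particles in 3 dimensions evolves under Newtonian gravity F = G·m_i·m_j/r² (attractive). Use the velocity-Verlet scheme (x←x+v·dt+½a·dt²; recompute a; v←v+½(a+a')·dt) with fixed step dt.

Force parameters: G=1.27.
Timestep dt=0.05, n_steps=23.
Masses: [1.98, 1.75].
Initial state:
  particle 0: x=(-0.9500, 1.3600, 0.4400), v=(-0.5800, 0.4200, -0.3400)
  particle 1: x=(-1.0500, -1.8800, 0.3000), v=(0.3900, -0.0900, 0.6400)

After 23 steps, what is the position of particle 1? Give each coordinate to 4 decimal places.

step 0: x0=(-0.9500, 1.3600, 0.4400) x1=(-1.0500, -1.8800, 0.3000)
step 1: x0=(-0.9790, 1.3807, 0.4230) x1=(-1.0305, -1.8842, 0.3320)
step 2: x0=(-1.0080, 1.4010, 0.4060) x1=(-1.0110, -1.8878, 0.3640)
step 3: x0=(-1.0370, 1.4207, 0.3889) x1=(-0.9915, -1.8908, 0.3961)
step 4: x0=(-1.0661, 1.4399, 0.3719) x1=(-0.9719, -1.8933, 0.4281)
step 5: x0=(-1.0950, 1.4585, 0.3549) x1=(-0.9524, -1.8952, 0.4601)
step 6: x0=(-1.1240, 1.4768, 0.3379) x1=(-0.9330, -1.8965, 0.4921)
step 7: x0=(-1.1530, 1.4945, 0.3209) x1=(-0.9135, -1.8973, 0.5241)
step 8: x0=(-1.1819, 1.5117, 0.3039) x1=(-0.8941, -1.8976, 0.5561)
step 9: x0=(-1.2108, 1.5285, 0.2870) x1=(-0.8748, -1.8973, 0.5880)
step 10: x0=(-1.2396, 1.5448, 0.2701) x1=(-0.8555, -1.8965, 0.6199)
step 11: x0=(-1.2684, 1.5607, 0.2533) x1=(-0.8362, -1.8952, 0.6517)
step 12: x0=(-1.2971, 1.5761, 0.2365) x1=(-0.8170, -1.8934, 0.6834)
step 13: x0=(-1.3257, 1.5911, 0.2198) x1=(-0.7979, -1.8910, 0.7151)
step 14: x0=(-1.3543, 1.6056, 0.2031) x1=(-0.7789, -1.8882, 0.7467)
step 15: x0=(-1.3829, 1.6197, 0.1865) x1=(-0.7599, -1.8850, 0.7783)
step 16: x0=(-1.4113, 1.6334, 0.1700) x1=(-0.7410, -1.8812, 0.8098)
step 17: x0=(-1.4397, 1.6467, 0.1535) x1=(-0.7222, -1.8770, 0.8411)
step 18: x0=(-1.4680, 1.6596, 0.1371) x1=(-0.7035, -1.8723, 0.8724)
step 19: x0=(-1.4962, 1.6721, 0.1208) x1=(-0.6849, -1.8672, 0.9036)
step 20: x0=(-1.5243, 1.6843, 0.1046) x1=(-0.6664, -1.8617, 0.9348)
step 21: x0=(-1.5524, 1.6960, 0.0885) x1=(-0.6480, -1.8557, 0.9658)
step 22: x0=(-1.5803, 1.7074, 0.0725) x1=(-0.6297, -1.8494, 0.9967)
step 23: x0=(-1.6081, 1.7184, 0.0565) x1=(-0.6115, -1.8426, 1.0275)

(-0.6115, -1.8426, 1.0275)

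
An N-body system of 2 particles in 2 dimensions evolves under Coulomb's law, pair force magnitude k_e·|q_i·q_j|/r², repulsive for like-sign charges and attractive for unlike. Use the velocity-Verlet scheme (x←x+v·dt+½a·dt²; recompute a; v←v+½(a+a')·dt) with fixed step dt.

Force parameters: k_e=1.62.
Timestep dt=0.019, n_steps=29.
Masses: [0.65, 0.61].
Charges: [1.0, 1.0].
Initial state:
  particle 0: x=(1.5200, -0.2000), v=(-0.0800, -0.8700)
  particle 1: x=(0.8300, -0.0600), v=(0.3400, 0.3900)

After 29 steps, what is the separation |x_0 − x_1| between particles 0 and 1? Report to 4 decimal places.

step 0: x0=(1.5200, -0.2000) x1=(0.8300, -0.0600)
step 1: x0=(1.5194, -0.2167) x1=(0.8355, -0.0524)
step 2: x0=(1.5205, -0.2338) x1=(0.8391, -0.0443)
step 3: x0=(1.5234, -0.2515) x1=(0.8409, -0.0358)
step 4: x0=(1.5279, -0.2696) x1=(0.8409, -0.0266)
step 5: x0=(1.5341, -0.2883) x1=(0.8392, -0.0169)
step 6: x0=(1.5417, -0.3076) x1=(0.8359, -0.0065)
step 7: x0=(1.5508, -0.3275) x1=(0.8311, 0.0045)
step 8: x0=(1.5611, -0.3480) x1=(0.8249, 0.0161)
step 9: x0=(1.5727, -0.3691) x1=(0.8174, 0.0284)
step 10: x0=(1.5853, -0.3908) x1=(0.8088, 0.0412)
step 11: x0=(1.5990, -0.4130) x1=(0.7991, 0.0547)
step 12: x0=(1.6135, -0.4357) x1=(0.7884, 0.0688)
step 13: x0=(1.6289, -0.4590) x1=(0.7769, 0.0833)
step 14: x0=(1.6450, -0.4827) x1=(0.7646, 0.0984)
step 15: x0=(1.6618, -0.5069) x1=(0.7515, 0.1140)
step 16: x0=(1.6792, -0.5315) x1=(0.7379, 0.1300)
step 17: x0=(1.6971, -0.5565) x1=(0.7236, 0.1464)
step 18: x0=(1.7156, -0.5818) x1=(0.7087, 0.1632)
step 19: x0=(1.7345, -0.6075) x1=(0.6934, 0.1803)
step 20: x0=(1.7538, -0.6335) x1=(0.6776, 0.1978)
step 21: x0=(1.7736, -0.6598) x1=(0.6615, 0.2157)
step 22: x0=(1.7936, -0.6864) x1=(0.6449, 0.2338)
step 23: x0=(1.8140, -0.7132) x1=(0.6280, 0.2522)
step 24: x0=(1.8347, -0.7403) x1=(0.6108, 0.2708)
step 25: x0=(1.8557, -0.7676) x1=(0.5933, 0.2897)
step 26: x0=(1.8769, -0.7951) x1=(0.5755, 0.3088)
step 27: x0=(1.8984, -0.8228) x1=(0.5575, 0.3282)
step 28: x0=(1.9201, -0.8507) x1=(0.5392, 0.3477)
step 29: x0=(1.9420, -0.8788) x1=(0.5207, 0.3674)

1.8903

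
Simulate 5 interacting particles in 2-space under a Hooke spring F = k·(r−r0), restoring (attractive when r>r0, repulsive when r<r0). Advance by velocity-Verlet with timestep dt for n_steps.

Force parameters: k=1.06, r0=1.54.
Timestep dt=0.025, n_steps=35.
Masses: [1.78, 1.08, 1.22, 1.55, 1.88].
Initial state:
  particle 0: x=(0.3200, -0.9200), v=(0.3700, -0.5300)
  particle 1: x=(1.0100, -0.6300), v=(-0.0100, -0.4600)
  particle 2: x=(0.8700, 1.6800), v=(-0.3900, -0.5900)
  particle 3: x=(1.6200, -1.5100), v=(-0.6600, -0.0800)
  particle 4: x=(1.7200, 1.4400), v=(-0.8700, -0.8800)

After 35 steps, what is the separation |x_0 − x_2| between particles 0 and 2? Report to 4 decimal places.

1.4689

step 0: x0=(0.3200, -0.9200) x1=(1.0100, -0.6300) x2=(0.8700, 1.6800) x3=(1.6200, -1.5100) x4=(1.7200, 1.4400)
step 1: x0=(0.3293, -0.9329) x1=(1.0099, -0.6409) x2=(0.8601, 1.6643) x3=(1.6035, -1.5114) x4=(1.6982, 1.4174)
step 2: x0=(0.3385, -0.9451) x1=(1.0103, -0.6504) x2=(0.8500, 1.6468) x3=(1.5870, -1.5117) x4=(1.6763, 1.3937)
step 3: x0=(0.3477, -0.9566) x1=(1.0109, -0.6588) x2=(0.8397, 1.6276) x3=(1.5706, -1.5110) x4=(1.6544, 1.3689)
step 4: x0=(0.3568, -0.9675) x1=(1.0120, -0.6658) x2=(0.8292, 1.6065) x3=(1.5542, -1.5092) x4=(1.6325, 1.3430)
step 5: x0=(0.3659, -0.9777) x1=(1.0134, -0.6715) x2=(0.8184, 1.5837) x3=(1.5379, -1.5063) x4=(1.6105, 1.3161)
step 6: x0=(0.3748, -0.9873) x1=(1.0151, -0.6760) x2=(0.8074, 1.5593) x3=(1.5217, -1.5025) x4=(1.5885, 1.2881)
step 7: x0=(0.3836, -0.9962) x1=(1.0171, -0.6793) x2=(0.7962, 1.5331) x3=(1.5055, -1.4977) x4=(1.5665, 1.2590)
step 8: x0=(0.3923, -1.0045) x1=(1.0194, -0.6813) x2=(0.7847, 1.5054) x3=(1.4895, -1.4921) x4=(1.5445, 1.2290)
step 9: x0=(0.4008, -1.0122) x1=(1.0221, -0.6821) x2=(0.7730, 1.4760) x3=(1.4736, -1.4855) x4=(1.5226, 1.1981)
step 10: x0=(0.4091, -1.0193) x1=(1.0250, -0.6817) x2=(0.7611, 1.4452) x3=(1.4578, -1.4782) x4=(1.5007, 1.1662)
step 11: x0=(0.4172, -1.0259) x1=(1.0282, -0.6802) x2=(0.7490, 1.4129) x3=(1.4422, -1.4700) x4=(1.4789, 1.1334)
step 12: x0=(0.4251, -1.0319) x1=(1.0317, -0.6774) x2=(0.7366, 1.3792) x3=(1.4267, -1.4612) x4=(1.4571, 1.0997)
step 13: x0=(0.4328, -1.0374) x1=(1.0354, -0.6736) x2=(0.7240, 1.3441) x3=(1.4114, -1.4516) x4=(1.4355, 1.0653)
step 14: x0=(0.4401, -1.0425) x1=(1.0394, -0.6687) x2=(0.7112, 1.3077) x3=(1.3963, -1.4414) x4=(1.4140, 1.0300)
step 15: x0=(0.4472, -1.0470) x1=(1.0436, -0.6627) x2=(0.6981, 1.2702) x3=(1.3814, -1.4307) x4=(1.3926, 0.9940)
step 16: x0=(0.4540, -1.0511) x1=(1.0480, -0.6557) x2=(0.6848, 1.2314) x3=(1.3666, -1.4194) x4=(1.3713, 0.9574)
step 17: x0=(0.4605, -1.0549) x1=(1.0527, -0.6477) x2=(0.6712, 1.1916) x3=(1.3521, -1.4076) x4=(1.3502, 0.9200)
step 18: x0=(0.4666, -1.0582) x1=(1.0575, -0.6388) x2=(0.6574, 1.1508) x3=(1.3378, -1.3954) x4=(1.3293, 0.8821)
step 19: x0=(0.4724, -1.0611) x1=(1.0626, -0.6290) x2=(0.6434, 1.1091) x3=(1.3238, -1.3828) x4=(1.3085, 0.8436)
step 20: x0=(0.4778, -1.0638) x1=(1.0679, -0.6183) x2=(0.6290, 1.0665) x3=(1.3099, -1.3699) x4=(1.2880, 0.8046)
step 21: x0=(0.4829, -1.0661) x1=(1.0734, -0.6069) x2=(0.6144, 1.0231) x3=(1.2963, -1.3567) x4=(1.2676, 0.7652)
step 22: x0=(0.4875, -1.0682) x1=(1.0791, -0.5947) x2=(0.5996, 0.9790) x3=(1.2830, -1.3433) x4=(1.2475, 0.7253)
step 23: x0=(0.4918, -1.0701) x1=(1.0851, -0.5819) x2=(0.5844, 0.9343) x3=(1.2699, -1.3297) x4=(1.2276, 0.6851)
step 24: x0=(0.4956, -1.0717) x1=(1.0912, -0.5684) x2=(0.5689, 0.8891) x3=(1.2571, -1.3159) x4=(1.2080, 0.6446)
step 25: x0=(0.4991, -1.0732) x1=(1.0976, -0.5543) x2=(0.5532, 0.8434) x3=(1.2446, -1.3021) x4=(1.1886, 0.6038)
step 26: x0=(0.5020, -1.0745) x1=(1.1042, -0.5397) x2=(0.5370, 0.7973) x3=(1.2323, -1.2883) x4=(1.1695, 0.5629)
step 27: x0=(0.5046, -1.0758) x1=(1.1111, -0.5247) x2=(0.5206, 0.7508) x3=(1.2203, -1.2745) x4=(1.1506, 0.5218)
step 28: x0=(0.5066, -1.0770) x1=(1.1183, -0.5092) x2=(0.5037, 0.7042) x3=(1.2086, -1.2608) x4=(1.1321, 0.4806)
step 29: x0=(0.5082, -1.0781) x1=(1.1258, -0.4935) x2=(0.4865, 0.6574) x3=(1.1972, -1.2472) x4=(1.1137, 0.4394)
step 30: x0=(0.5094, -1.0792) x1=(1.1336, -0.4774) x2=(0.4689, 0.6105) x3=(1.1861, -1.2337) x4=(1.0957, 0.3982)
step 31: x0=(0.5100, -1.0804) x1=(1.1418, -0.4612) x2=(0.4508, 0.5635) x3=(1.1753, -1.2205) x4=(1.0780, 0.3571)
step 32: x0=(0.5102, -1.0816) x1=(1.1504, -0.4447) x2=(0.4323, 0.5166) x3=(1.1648, -1.2074) x4=(1.0605, 0.3162)
step 33: x0=(0.5099, -1.0830) x1=(1.1594, -0.4282) x2=(0.4132, 0.4698) x3=(1.1546, -1.1947) x4=(1.0433, 0.2755)
step 34: x0=(0.5090, -1.0844) x1=(1.1690, -0.4116) x2=(0.3937, 0.4231) x3=(1.1448, -1.1823) x4=(1.0263, 0.2349)
step 35: x0=(0.5077, -1.0860) x1=(1.1790, -0.3949) x2=(0.3736, 0.3767) x3=(1.1353, -1.1702) x4=(1.0096, 0.1947)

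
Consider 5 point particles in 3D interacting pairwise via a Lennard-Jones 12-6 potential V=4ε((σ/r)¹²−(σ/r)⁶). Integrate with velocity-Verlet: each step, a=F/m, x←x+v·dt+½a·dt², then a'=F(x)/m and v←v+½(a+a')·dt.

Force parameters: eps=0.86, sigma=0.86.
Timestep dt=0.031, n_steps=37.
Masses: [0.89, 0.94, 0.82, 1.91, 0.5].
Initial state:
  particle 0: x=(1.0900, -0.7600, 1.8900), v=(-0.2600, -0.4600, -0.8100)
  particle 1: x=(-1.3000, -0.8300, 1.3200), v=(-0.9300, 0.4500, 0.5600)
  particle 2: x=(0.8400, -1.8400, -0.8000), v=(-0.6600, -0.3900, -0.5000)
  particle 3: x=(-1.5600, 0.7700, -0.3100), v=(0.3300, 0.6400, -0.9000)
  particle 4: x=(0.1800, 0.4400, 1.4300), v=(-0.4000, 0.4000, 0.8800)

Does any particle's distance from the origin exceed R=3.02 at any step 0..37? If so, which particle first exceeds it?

yes, particle 1

step 0: x0=(1.0900, -0.7600, 1.8900) x1=(-1.3000, -0.8300, 1.3200) x2=(0.8400, -1.8400, -0.8000) x3=(-1.5600, 0.7700, -0.3100) x4=(0.1800, 0.4400, 1.4300)
step 1: x0=(1.0818, -0.7741, 1.8648) x1=(-1.3288, -0.8160, 1.3374) x2=(0.8195, -1.8521, -0.8155) x3=(-1.5498, 0.7898, -0.3379) x4=(0.1677, 0.4521, 1.4574)
step 2: x0=(1.0734, -0.7880, 1.8396) x1=(-1.3575, -0.8020, 1.3547) x2=(0.7991, -1.8642, -0.8310) x3=(-1.5395, 0.8097, -0.3658) x4=(0.1557, 0.4637, 1.4848)
step 3: x0=(1.0648, -0.8016, 1.8142) x1=(-1.3862, -0.7879, 1.3720) x2=(0.7786, -1.8762, -0.8465) x3=(-1.5293, 0.8295, -0.3936) x4=(0.1438, 0.4747, 1.5124)
step 4: x0=(1.0561, -0.8149, 1.7888) x1=(-1.4148, -0.7737, 1.3894) x2=(0.7581, -1.8883, -0.8619) x3=(-1.5190, 0.8493, -0.4215) x4=(0.1322, 0.4851, 1.5401)
step 5: x0=(1.0471, -0.8281, 1.7633) x1=(-1.4433, -0.7595, 1.4067) x2=(0.7377, -1.9004, -0.8774) x3=(-1.5088, 0.8691, -0.4493) x4=(0.1208, 0.4951, 1.5678)
step 6: x0=(1.0379, -0.8409, 1.7378) x1=(-1.4717, -0.7452, 1.4240) x2=(0.7172, -1.9124, -0.8928) x3=(-1.4985, 0.8889, -0.4772) x4=(0.1096, 0.5046, 1.5956)
step 7: x0=(1.0286, -0.8536, 1.7123) x1=(-1.5001, -0.7309, 1.4413) x2=(0.6967, -1.9245, -0.9083) x3=(-1.4883, 0.9087, -0.5050) x4=(0.0985, 0.5136, 1.6233)
step 8: x0=(1.0191, -0.8660, 1.6867) x1=(-1.5285, -0.7166, 1.4586) x2=(0.6762, -1.9365, -0.9237) x3=(-1.4780, 0.9285, -0.5328) x4=(0.0876, 0.5222, 1.6511)
step 9: x0=(1.0095, -0.8783, 1.6612) x1=(-1.5568, -0.7022, 1.4759) x2=(0.6558, -1.9486, -0.9392) x3=(-1.4677, 0.9482, -0.5606) x4=(0.0768, 0.5303, 1.6789)
step 10: x0=(0.9997, -0.8904, 1.6356) x1=(-1.5850, -0.6878, 1.4932) x2=(0.6353, -1.9606, -0.9546) x3=(-1.4575, 0.9680, -0.5884) x4=(0.0662, 0.5381, 1.7066)
step 11: x0=(0.9898, -0.9023, 1.6100) x1=(-1.6131, -0.6733, 1.5105) x2=(0.6148, -1.9727, -0.9700) x3=(-1.4472, 0.9878, -0.6162) x4=(0.0557, 0.5455, 1.7343)
step 12: x0=(0.9798, -0.9140, 1.5844) x1=(-1.6413, -0.6588, 1.5278) x2=(0.5943, -1.9847, -0.9854) x3=(-1.4369, 1.0076, -0.6440) x4=(0.0453, 0.5526, 1.7620)
step 13: x0=(0.9697, -0.9256, 1.5589) x1=(-1.6693, -0.6443, 1.5451) x2=(0.5739, -1.9967, -1.0008) x3=(-1.4266, 1.0273, -0.6718) x4=(0.0349, 0.5593, 1.7896)
step 14: x0=(0.9595, -0.9371, 1.5333) x1=(-1.6974, -0.6297, 1.5624) x2=(0.5534, -2.0088, -1.0162) x3=(-1.4164, 1.0471, -0.6996) x4=(0.0247, 0.5658, 1.8171)
step 15: x0=(0.9492, -0.9484, 1.5078) x1=(-1.7253, -0.6151, 1.5797) x2=(0.5329, -2.0208, -1.0316) x3=(-1.4061, 1.0669, -0.7274) x4=(0.0145, 0.5720, 1.8446)
step 16: x0=(0.9389, -0.9596, 1.4823) x1=(-1.7533, -0.6005, 1.5970) x2=(0.5124, -2.0328, -1.0469) x3=(-1.3958, 1.0866, -0.7552) x4=(0.0044, 0.5779, 1.8720)
step 17: x0=(0.9284, -0.9708, 1.4568) x1=(-1.7811, -0.5859, 1.6143) x2=(0.4919, -2.0448, -1.0623) x3=(-1.3855, 1.1064, -0.7829) x4=(-0.0057, 0.5836, 1.8994)
step 18: x0=(0.9179, -0.9818, 1.4313) x1=(-1.8090, -0.5712, 1.6316) x2=(0.4715, -2.0568, -1.0776) x3=(-1.3752, 1.1261, -0.8107) x4=(-0.0158, 0.5891, 1.9267)
step 19: x0=(0.9073, -0.9928, 1.4059) x1=(-1.8368, -0.5565, 1.6489) x2=(0.4510, -2.0688, -1.0930) x3=(-1.3650, 1.1459, -0.8385) x4=(-0.0258, 0.5945, 1.9539)
step 20: x0=(0.8967, -1.0036, 1.3805) x1=(-1.8646, -0.5418, 1.6662) x2=(0.4305, -2.0808, -1.1083) x3=(-1.3547, 1.1656, -0.8662) x4=(-0.0358, 0.5996, 1.9811)
step 21: x0=(0.8861, -1.0144, 1.3550) x1=(-1.8923, -0.5271, 1.6835) x2=(0.4100, -2.0928, -1.1237) x3=(-1.3444, 1.1854, -0.8940) x4=(-0.0458, 0.6046, 2.0082)
step 22: x0=(0.8753, -1.0252, 1.3297) x1=(-1.9200, -0.5124, 1.7008) x2=(0.3895, -2.1048, -1.1390) x3=(-1.3341, 1.2051, -0.9218) x4=(-0.0558, 0.6095, 2.0352)
step 23: x0=(0.8646, -1.0359, 1.3043) x1=(-1.9476, -0.4976, 1.7181) x2=(0.3691, -2.1167, -1.1543) x3=(-1.3238, 1.2249, -0.9495) x4=(-0.0658, 0.6142, 2.0622)
step 24: x0=(0.8538, -1.0465, 1.2789) x1=(-1.9753, -0.4829, 1.7354) x2=(0.3486, -2.1287, -1.1696) x3=(-1.3135, 1.2446, -0.9773) x4=(-0.0758, 0.6188, 2.0892)
step 25: x0=(0.8430, -1.0572, 1.2536) x1=(-2.0029, -0.4681, 1.7527) x2=(0.3281, -2.1407, -1.1849) x3=(-1.3032, 1.2644, -1.0050) x4=(-0.0858, 0.6233, 2.1160)
step 26: x0=(0.8321, -1.0677, 1.2282) x1=(-2.0304, -0.4533, 1.7700) x2=(0.3076, -2.1527, -1.2002) x3=(-1.2930, 1.2841, -1.0328) x4=(-0.0958, 0.6277, 2.1429)
step 27: x0=(0.8213, -1.0783, 1.2029) x1=(-2.0579, -0.4385, 1.7874) x2=(0.2872, -2.1646, -1.2155) x3=(-1.2827, 1.3038, -1.0605) x4=(-0.1059, 0.6320, 2.1697)
step 28: x0=(0.8104, -1.0888, 1.1776) x1=(-2.0855, -0.4236, 1.8047) x2=(0.2667, -2.1766, -1.2307) x3=(-1.2724, 1.3236, -1.0883) x4=(-0.1159, 0.6362, 2.1964)
step 29: x0=(0.7995, -1.0993, 1.1523) x1=(-2.1129, -0.4088, 1.8220) x2=(0.2462, -2.1885, -1.2460) x3=(-1.2621, 1.3433, -1.1160) x4=(-0.1260, 0.6404, 2.2232)
step 30: x0=(0.7885, -1.1097, 1.1270) x1=(-2.1404, -0.3939, 1.8393) x2=(0.2257, -2.2005, -1.2613) x3=(-1.2518, 1.3631, -1.1437) x4=(-0.1361, 0.6445, 2.2498)
step 31: x0=(0.7776, -1.1202, 1.1017) x1=(-2.1678, -0.3791, 1.8567) x2=(0.2053, -2.2124, -1.2765) x3=(-1.2415, 1.3828, -1.1715) x4=(-0.1462, 0.6485, 2.2765)
step 32: x0=(0.7666, -1.1306, 1.0765) x1=(-2.1952, -0.3642, 1.8740) x2=(0.1848, -2.2244, -1.2917) x3=(-1.2312, 1.4025, -1.1992) x4=(-0.1563, 0.6525, 2.3031)
step 33: x0=(0.7557, -1.1410, 1.0512) x1=(-2.2226, -0.3493, 1.8913) x2=(0.1643, -2.2363, -1.3070) x3=(-1.2209, 1.4223, -1.2270) x4=(-0.1665, 0.6564, 2.3297)
step 34: x0=(0.7447, -1.1514, 1.0259) x1=(-2.2499, -0.3344, 1.9086) x2=(0.1439, -2.2482, -1.3222) x3=(-1.2107, 1.4420, -1.2547) x4=(-0.1767, 0.6603, 2.3562)
step 35: x0=(0.7337, -1.1618, 1.0006) x1=(-2.2773, -0.3195, 1.9260) x2=(0.1234, -2.2601, -1.3374) x3=(-1.2004, 1.4617, -1.2825) x4=(-0.1869, 0.6641, 2.3827)
step 36: x0=(0.7227, -1.1722, 0.9754) x1=(-2.3046, -0.3046, 1.9433) x2=(0.1030, -2.2720, -1.3526) x3=(-1.1901, 1.4815, -1.3102) x4=(-0.1971, 0.6680, 2.4092)
step 37: x0=(0.7116, -1.1825, 0.9501) x1=(-2.3318, -0.2897, 1.9607) x2=(0.0825, -2.2840, -1.3678) x3=(-1.1798, 1.5012, -1.3379) x4=(-0.2074, 0.6717, 2.4357)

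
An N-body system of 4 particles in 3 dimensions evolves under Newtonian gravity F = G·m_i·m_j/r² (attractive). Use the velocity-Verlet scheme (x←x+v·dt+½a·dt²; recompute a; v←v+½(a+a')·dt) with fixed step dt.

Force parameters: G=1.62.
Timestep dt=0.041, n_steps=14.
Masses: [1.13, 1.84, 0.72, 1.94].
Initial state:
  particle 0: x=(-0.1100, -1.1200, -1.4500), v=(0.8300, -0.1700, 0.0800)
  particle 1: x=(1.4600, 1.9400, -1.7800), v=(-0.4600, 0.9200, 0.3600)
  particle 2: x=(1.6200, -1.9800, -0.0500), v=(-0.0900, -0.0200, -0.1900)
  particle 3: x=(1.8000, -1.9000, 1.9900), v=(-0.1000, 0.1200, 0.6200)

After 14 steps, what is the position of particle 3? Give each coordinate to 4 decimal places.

(1.7299, -1.8179, 2.2777)

step 0: x0=(-0.1100, -1.1200, -1.4500) x1=(1.4600, 1.9400, -1.7800) x2=(1.6200, -1.9800, -0.0500) x3=(1.8000, -1.9000, 1.9900)
step 1: x0=(-0.0757, -1.1269, -1.4465) x1=(1.4411, 1.9775, -1.7651) x2=(1.6162, -1.9806, -0.0574) x3=(1.7958, -1.8950, 2.0150)
step 2: x0=(-0.0408, -1.1336, -1.4425) x1=(1.4221, 2.0145, -1.7501) x2=(1.6120, -1.9806, -0.0640) x3=(1.7915, -1.8899, 2.0394)
step 3: x0=(-0.0052, -1.1401, -1.4381) x1=(1.4030, 2.0511, -1.7349) x2=(1.6076, -1.9802, -0.0698) x3=(1.7871, -1.8846, 2.0629)
step 4: x0=(0.0308, -1.1464, -1.4332) x1=(1.3838, 2.0873, -1.7194) x2=(1.6028, -1.9793, -0.0750) x3=(1.7825, -1.8792, 2.0858)
step 5: x0=(0.0675, -1.1526, -1.4278) x1=(1.3645, 2.1229, -1.7039) x2=(1.5976, -1.9778, -0.0796) x3=(1.7778, -1.8737, 2.1080)
step 6: x0=(0.1047, -1.1587, -1.4219) x1=(1.3452, 2.1582, -1.6881) x2=(1.5921, -1.9758, -0.0835) x3=(1.7729, -1.8680, 2.1295)
step 7: x0=(0.1425, -1.1645, -1.4155) x1=(1.3258, 2.1930, -1.6721) x2=(1.5862, -1.9733, -0.0869) x3=(1.7680, -1.8622, 2.1503)
step 8: x0=(0.1809, -1.1702, -1.4085) x1=(1.3064, 2.2273, -1.6560) x2=(1.5799, -1.9702, -0.0897) x3=(1.7629, -1.8563, 2.1705)
step 9: x0=(0.2198, -1.1758, -1.4009) x1=(1.2868, 2.2613, -1.6398) x2=(1.5732, -1.9666, -0.0921) x3=(1.7577, -1.8502, 2.1900)
step 10: x0=(0.2593, -1.1813, -1.3928) x1=(1.2673, 2.2947, -1.6233) x2=(1.5661, -1.9624, -0.0940) x3=(1.7523, -1.8440, 2.2088)
step 11: x0=(0.2993, -1.1866, -1.3841) x1=(1.2477, 2.3278, -1.6067) x2=(1.5585, -1.9576, -0.0955) x3=(1.7469, -1.8377, 2.2270)
step 12: x0=(0.3399, -1.1919, -1.3747) x1=(1.2280, 2.3604, -1.5900) x2=(1.5505, -1.9522, -0.0966) x3=(1.7413, -1.8312, 2.2445)
step 13: x0=(0.3810, -1.1970, -1.3647) x1=(1.2083, 2.3926, -1.5731) x2=(1.5420, -1.9462, -0.0975) x3=(1.7357, -1.8246, 2.2614)
step 14: x0=(0.4227, -1.2021, -1.3541) x1=(1.1886, 2.4244, -1.5560) x2=(1.5330, -1.9396, -0.0980) x3=(1.7299, -1.8179, 2.2777)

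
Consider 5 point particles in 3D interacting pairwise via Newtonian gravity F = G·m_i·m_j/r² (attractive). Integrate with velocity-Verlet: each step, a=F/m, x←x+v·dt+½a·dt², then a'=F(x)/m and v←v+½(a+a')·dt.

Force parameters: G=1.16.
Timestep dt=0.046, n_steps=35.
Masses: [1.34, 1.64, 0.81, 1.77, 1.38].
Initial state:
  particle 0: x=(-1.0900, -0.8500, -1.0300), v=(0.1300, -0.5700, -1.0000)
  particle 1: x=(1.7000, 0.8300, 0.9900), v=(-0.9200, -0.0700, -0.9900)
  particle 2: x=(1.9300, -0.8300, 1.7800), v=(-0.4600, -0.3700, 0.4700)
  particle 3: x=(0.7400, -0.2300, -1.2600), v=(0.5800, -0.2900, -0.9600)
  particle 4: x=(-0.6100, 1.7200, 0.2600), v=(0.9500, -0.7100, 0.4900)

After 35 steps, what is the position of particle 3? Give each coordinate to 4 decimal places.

step 0: x0=(-1.0900, -0.8500, -1.0300) x1=(1.7000, 0.8300, 0.9900) x2=(1.9300, -0.8300, 1.7800) x3=(0.7400, -0.2300, -1.2600) x4=(-0.6100, 1.7200, 0.2600)
step 1: x0=(-1.0833, -0.8758, -1.0759) x1=(1.6573, 0.8264, 0.9442) x2=(1.9086, -0.8464, 1.8011) x3=(0.7663, -0.2432, -1.3037) x4=(-0.5659, 1.6868, 0.2824)
step 2: x0=(-1.0752, -0.9008, -1.1215) x1=(1.6138, 0.8222, 0.8978) x2=(1.8865, -0.8616, 1.8211) x3=(0.7919, -0.2563, -1.3464) x4=(-0.5209, 1.6527, 0.3046)
step 3: x0=(-1.0657, -0.9249, -1.1668) x1=(1.5695, 0.8174, 0.8509) x2=(1.8640, -0.8756, 1.8400) x3=(0.8167, -0.2690, -1.3880) x4=(-0.4750, 1.6174, 0.3265)
step 4: x0=(-1.0549, -0.9483, -1.2118) x1=(1.5243, 0.8120, 0.8034) x2=(1.8409, -0.8885, 1.8578) x3=(0.8408, -0.2816, -1.4287) x4=(-0.4282, 1.5812, 0.3482)
step 5: x0=(-1.0427, -0.9709, -1.2564) x1=(1.4781, 0.8061, 0.7553) x2=(1.8172, -0.9004, 1.8746) x3=(0.8641, -0.2940, -1.4684) x4=(-0.3802, 1.5439, 0.3695)
step 6: x0=(-1.0291, -0.9926, -1.3008) x1=(1.4310, 0.7997, 0.7066) x2=(1.7931, -0.9113, 1.8902) x3=(0.8868, -0.3061, -1.5070) x4=(-0.3312, 1.5056, 0.3907)
step 7: x0=(-1.0142, -1.0136, -1.3448) x1=(1.3828, 0.7928, 0.6573) x2=(1.7684, -0.9212, 1.9048) x3=(0.9087, -0.3179, -1.5446) x4=(-0.2809, 1.4661, 0.4115)
step 8: x0=(-0.9980, -1.0338, -1.3885) x1=(1.3334, 0.7855, 0.6073) x2=(1.7431, -0.9302, 1.9183) x3=(0.9298, -0.3296, -1.5811) x4=(-0.2293, 1.4255, 0.4320)
step 9: x0=(-0.9805, -1.0533, -1.4318) x1=(1.2827, 0.7780, 0.5567) x2=(1.7174, -0.9382, 1.9307) x3=(0.9503, -0.3410, -1.6166) x4=(-0.1762, 1.3836, 0.4522)
step 10: x0=(-0.9617, -1.0719, -1.4747) x1=(1.2306, 0.7701, 0.5055) x2=(1.6912, -0.9454, 1.9421) x3=(0.9699, -0.3521, -1.6510) x4=(-0.1213, 1.3405, 0.4721)
step 11: x0=(-0.9416, -1.0898, -1.5173) x1=(1.1769, 0.7622, 0.4536) x2=(1.6645, -0.9518, 1.9524) x3=(0.9888, -0.3630, -1.6843) x4=(-0.0646, 1.2960, 0.4915)
step 12: x0=(-0.9202, -1.1069, -1.5595) x1=(1.1213, 0.7542, 0.4013) x2=(1.6372, -0.9573, 1.9616) x3=(1.0070, -0.3736, -1.7165) x4=(-0.0056, 1.2499, 0.5104)
step 13: x0=(-0.8974, -1.1232, -1.6012) x1=(1.0636, 0.7463, 0.3485) x2=(1.6095, -0.9621, 1.9697) x3=(1.0243, -0.3840, -1.7476) x4=(0.0560, 1.2022, 0.5285)
step 14: x0=(-0.8734, -1.1387, -1.6425) x1=(1.0033, 0.7387, 0.2956) x2=(1.5813, -0.9660, 1.9768) x3=(1.0408, -0.3942, -1.7776) x4=(0.1206, 1.1525, 0.5457)
step 15: x0=(-0.8480, -1.1534, -1.6834) x1=(0.9400, 0.7318, 0.2428) x2=(1.5526, -0.9691, 1.9828) x3=(1.0565, -0.4041, -1.8065) x4=(0.1890, 1.1006, 0.5613)
step 16: x0=(-0.8213, -1.1673, -1.7238) x1=(0.8731, 0.7258, 0.1909) x2=(1.5234, -0.9715, 1.9877) x3=(1.0713, -0.4137, -1.8342) x4=(0.2617, 1.0459, 0.5748)
step 17: x0=(-0.7933, -1.1804, -1.7638) x1=(0.8020, 0.7212, 0.1410) x2=(1.4938, -0.9732, 1.9916) x3=(1.0852, -0.4231, -1.8608) x4=(0.3395, 0.9880, 0.5846)
step 18: x0=(-0.7639, -1.1926, -1.8032) x1=(0.7262, 0.7185, 0.0949) x2=(1.4636, -0.9740, 1.9943) x3=(1.0982, -0.4323, -1.8863) x4=(0.4231, 0.9263, 0.5885)
step 19: x0=(-0.7332, -1.2040, -1.8422) x1=(0.6461, 0.7181, 0.0552) x2=(1.4330, -0.9741, 1.9959) x3=(1.1102, -0.4412, -1.9106) x4=(0.5121, 0.8603, 0.5835)
step 20: x0=(-0.7011, -1.2145, -1.8806) x1=(0.5634, 0.7196, 0.0248) x2=(1.4019, -0.9734, 1.9964) x3=(1.1213, -0.4499, -1.9337) x4=(0.6042, 0.7905, 0.5661)
step 21: x0=(-0.6677, -1.2242, -1.9185) x1=(0.4818, 0.7217, 0.0050) x2=(1.3704, -0.9719, 1.9958) x3=(1.1314, -0.4584, -1.9558) x4=(0.6954, 0.7183, 0.5350)
step 22: x0=(-0.6328, -1.2329, -1.9558) x1=(0.4041, 0.7230, -0.0060) x2=(1.3384, -0.9696, 1.9939) x3=(1.1404, -0.4667, -1.9767) x4=(0.7821, 0.6455, 0.4919)
step 23: x0=(-0.5966, -1.2406, -1.9924) x1=(0.3318, 0.7224, -0.0108) x2=(1.3060, -0.9666, 1.9908) x3=(1.1483, -0.4748, -1.9965) x4=(0.8628, 0.5732, 0.4403)
step 24: x0=(-0.5589, -1.2474, -2.0285) x1=(0.2646, 0.7197, -0.0121) x2=(1.2732, -0.9627, 1.9865) x3=(1.1551, -0.4828, -2.0153) x4=(0.9375, 0.5020, 0.3833)
step 25: x0=(-0.5199, -1.2533, -2.0640) x1=(0.2020, 0.7149, -0.0115) x2=(1.2400, -0.9580, 1.9809) x3=(1.1608, -0.4907, -2.0329) x4=(1.0072, 0.4318, 0.3227)
step 26: x0=(-0.4793, -1.2581, -2.0987) x1=(0.1431, 0.7081, -0.0101) x2=(1.2065, -0.9525, 1.9739) x3=(1.1654, -0.4986, -2.0495) x4=(1.0726, 0.3623, 0.2599)
step 27: x0=(-0.4373, -1.2619, -2.1328) x1=(0.0875, 0.6995, -0.0084) x2=(1.1726, -0.9463, 1.9656) x3=(1.1688, -0.5064, -2.0649) x4=(1.1344, 0.2935, 0.1955)
step 28: x0=(-0.3937, -1.2646, -2.1661) x1=(0.0345, 0.6893, -0.0069) x2=(1.1385, -0.9393, 1.9559) x3=(1.1710, -0.5142, -2.0793) x4=(1.1933, 0.2251, 0.1299)
step 29: x0=(-0.3486, -1.2662, -2.1987) x1=(-0.0162, 0.6776, -0.0057) x2=(1.1042, -0.9316, 1.9448) x3=(1.1720, -0.5220, -2.0925) x4=(1.2496, 0.1571, 0.0635)
step 30: x0=(-0.3018, -1.2667, -2.2305) x1=(-0.0649, 0.6645, -0.0049) x2=(1.0696, -0.9232, 1.9323) x3=(1.1717, -0.5298, -2.1047) x4=(1.3038, 0.0892, -0.0038)
step 31: x0=(-0.2534, -1.2660, -2.2615) x1=(-0.1119, 0.6502, -0.0048) x2=(1.0349, -0.9142, 1.9184) x3=(1.1702, -0.5378, -2.1157) x4=(1.3559, 0.0214, -0.0718)
step 32: x0=(-0.2032, -1.2641, -2.2916) x1=(-0.1572, 0.6348, -0.0052) x2=(0.9999, -0.9046, 1.9031) x3=(1.1673, -0.5460, -2.1256) x4=(1.4063, -0.0463, -0.1406)
step 33: x0=(-0.1512, -1.2609, -2.3208) x1=(-0.2011, 0.6182, -0.0062) x2=(0.9648, -0.8945, 1.8863) x3=(1.1631, -0.5543, -2.1343) x4=(1.4550, -0.1140, -0.2102)
step 34: x0=(-0.0973, -1.2563, -2.3490) x1=(-0.2437, 0.6006, -0.0079) x2=(0.9296, -0.8837, 1.8681) x3=(1.1575, -0.5630, -2.1419) x4=(1.5022, -0.1818, -0.2806)
step 35: x0=(-0.0413, -1.2503, -2.3761) x1=(-0.2851, 0.5820, -0.0103) x2=(0.8943, -0.8725, 1.8486) x3=(1.1504, -0.5720, -2.1483) x4=(1.5478, -0.2496, -0.3520)

(1.1504, -0.5720, -2.1483)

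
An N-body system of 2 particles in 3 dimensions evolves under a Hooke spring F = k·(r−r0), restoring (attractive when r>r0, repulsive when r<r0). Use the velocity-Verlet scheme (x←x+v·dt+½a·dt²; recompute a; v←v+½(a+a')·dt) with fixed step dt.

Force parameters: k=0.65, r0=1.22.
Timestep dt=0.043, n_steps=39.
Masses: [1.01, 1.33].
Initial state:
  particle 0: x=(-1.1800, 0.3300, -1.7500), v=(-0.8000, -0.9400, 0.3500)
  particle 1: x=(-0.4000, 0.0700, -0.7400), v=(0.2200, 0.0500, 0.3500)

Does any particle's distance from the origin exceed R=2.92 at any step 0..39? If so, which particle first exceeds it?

no

step 0: x0=(-1.1800, 0.3300, -1.7500) x1=(-0.4000, 0.0700, -0.7400)
step 1: x0=(-1.2144, 0.2896, -1.7349) x1=(-0.3906, 0.0722, -0.7250)
step 2: x0=(-1.2487, 0.2491, -1.7197) x1=(-0.3812, 0.0743, -0.7100)
step 3: x0=(-1.2829, 0.2087, -1.7044) x1=(-0.3719, 0.0765, -0.6952)
step 4: x0=(-1.3170, 0.1682, -1.6890) x1=(-0.3627, 0.0787, -0.6804)
step 5: x0=(-1.3509, 0.1277, -1.6735) x1=(-0.3535, 0.0809, -0.6657)
step 6: x0=(-1.3847, 0.0872, -1.6577) x1=(-0.3445, 0.0831, -0.6512)
step 7: x0=(-1.4183, 0.0467, -1.6418) x1=(-0.3357, 0.0854, -0.6368)
step 8: x0=(-1.4516, 0.0062, -1.6257) x1=(-0.3270, 0.0876, -0.6226)
step 9: x0=(-1.4847, -0.0343, -1.6093) x1=(-0.3186, 0.0898, -0.6085)
step 10: x0=(-1.5175, -0.0748, -1.5927) x1=(-0.3103, 0.0919, -0.5947)
step 11: x0=(-1.5500, -0.1152, -1.5758) x1=(-0.3023, 0.0941, -0.5810)
step 12: x0=(-1.5822, -0.1555, -1.5587) x1=(-0.2946, 0.0962, -0.5676)
step 13: x0=(-1.6139, -0.1958, -1.5412) x1=(-0.2871, 0.0982, -0.5543)
step 14: x0=(-1.6452, -0.2360, -1.5234) x1=(-0.2800, 0.1002, -0.5414)
step 15: x0=(-1.6760, -0.2760, -1.5053) x1=(-0.2733, 0.1020, -0.5287)
step 16: x0=(-1.7064, -0.3159, -1.4868) x1=(-0.2669, 0.1038, -0.5162)
step 17: x0=(-1.7362, -0.3557, -1.4680) x1=(-0.2609, 0.1055, -0.5040)
step 18: x0=(-1.7654, -0.3953, -1.4487) x1=(-0.2554, 0.1070, -0.4922)
step 19: x0=(-1.7939, -0.4347, -1.4291) x1=(-0.2504, 0.1083, -0.4806)
step 20: x0=(-1.8219, -0.4738, -1.4091) x1=(-0.2458, 0.1095, -0.4693)
step 21: x0=(-1.8491, -0.5127, -1.3887) x1=(-0.2418, 0.1105, -0.4583)
step 22: x0=(-1.8757, -0.5513, -1.3679) x1=(-0.2383, 0.1113, -0.4477)
step 23: x0=(-1.9014, -0.5896, -1.3466) x1=(-0.2354, 0.1118, -0.4373)
step 24: x0=(-1.9264, -0.6276, -1.3249) x1=(-0.2331, 0.1121, -0.4273)
step 25: x0=(-1.9506, -0.6652, -1.3028) x1=(-0.2314, 0.1121, -0.4177)
step 26: x0=(-1.9739, -0.7024, -1.2802) x1=(-0.2303, 0.1119, -0.4083)
step 27: x0=(-1.9964, -0.7393, -1.2572) x1=(-0.2300, 0.1113, -0.3993)
step 28: x0=(-2.0179, -0.7757, -1.2338) x1=(-0.2303, 0.1104, -0.3906)
step 29: x0=(-2.0385, -0.8116, -1.2099) x1=(-0.2313, 0.1091, -0.3823)
step 30: x0=(-2.0582, -0.8470, -1.1856) x1=(-0.2330, 0.1075, -0.3743)
step 31: x0=(-2.0769, -0.8820, -1.1608) x1=(-0.2355, 0.1055, -0.3666)
step 32: x0=(-2.0945, -0.9164, -1.1356) x1=(-0.2387, 0.1030, -0.3592)
step 33: x0=(-2.1112, -0.9502, -1.1100) x1=(-0.2427, 0.1002, -0.3522)
step 34: x0=(-2.1269, -0.9835, -1.0840) x1=(-0.2475, 0.0969, -0.3455)
step 35: x0=(-2.1415, -1.0161, -1.0576) x1=(-0.2531, 0.0932, -0.3391)
step 36: x0=(-2.1550, -1.0482, -1.0307) x1=(-0.2595, 0.0890, -0.3330)
step 37: x0=(-2.1675, -1.0796, -1.0035) x1=(-0.2667, 0.0843, -0.3272)
step 38: x0=(-2.1789, -1.1103, -0.9759) x1=(-0.2747, 0.0791, -0.3216)
step 39: x0=(-2.1892, -1.1404, -0.9479) x1=(-0.2835, 0.0734, -0.3164)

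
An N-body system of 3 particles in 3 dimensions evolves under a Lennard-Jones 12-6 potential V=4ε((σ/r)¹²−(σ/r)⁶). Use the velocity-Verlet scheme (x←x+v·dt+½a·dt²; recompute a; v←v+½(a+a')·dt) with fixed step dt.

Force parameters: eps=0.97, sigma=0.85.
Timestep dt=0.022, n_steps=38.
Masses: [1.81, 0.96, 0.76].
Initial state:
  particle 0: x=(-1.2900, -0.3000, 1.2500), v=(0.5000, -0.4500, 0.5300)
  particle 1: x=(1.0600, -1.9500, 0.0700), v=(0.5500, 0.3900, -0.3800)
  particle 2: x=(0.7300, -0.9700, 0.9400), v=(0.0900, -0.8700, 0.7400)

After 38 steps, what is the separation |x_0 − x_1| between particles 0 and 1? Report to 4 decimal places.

2.8996

step 0: x0=(-1.2900, -0.3000, 1.2500) x1=(1.0600, -1.9500, 0.0700) x2=(0.7300, -0.9700, 0.9400)
step 1: x0=(-1.2790, -0.3099, 1.2617) x1=(1.0720, -1.9412, 0.0618) x2=(0.7320, -0.9894, 0.9561)
step 2: x0=(-1.2680, -0.3198, 1.2733) x1=(1.0840, -1.9322, 0.0539) x2=(0.7342, -1.0091, 0.9718)
step 3: x0=(-1.2570, -0.3297, 1.2850) x1=(1.0958, -1.9227, 0.0463) x2=(0.7365, -1.0293, 0.9871)
step 4: x0=(-1.2459, -0.3396, 1.2966) x1=(1.1074, -1.9130, 0.0391) x2=(0.7389, -1.0499, 1.0019)
step 5: x0=(-1.2349, -0.3496, 1.3083) x1=(1.1190, -1.9030, 0.0322) x2=(0.7415, -1.0708, 1.0164)
step 6: x0=(-1.2238, -0.3595, 1.3199) x1=(1.1303, -1.8926, 0.0257) x2=(0.7442, -1.0921, 1.0304)
step 7: x0=(-1.2127, -0.3694, 1.3316) x1=(1.1416, -1.8820, 0.0196) x2=(0.7471, -1.1138, 1.0439)
step 8: x0=(-1.2016, -0.3793, 1.3432) x1=(1.1527, -1.8710, 0.0138) x2=(0.7502, -1.1359, 1.0569)
step 9: x0=(-1.1905, -0.3893, 1.3549) x1=(1.1636, -1.8598, 0.0084) x2=(0.7534, -1.1582, 1.0695)
step 10: x0=(-1.1794, -0.3992, 1.3665) x1=(1.1744, -1.8483, 0.0034) x2=(0.7567, -1.1809, 1.0815)
step 11: x0=(-1.1683, -0.4092, 1.3781) x1=(1.1851, -1.8366, -0.0011) x2=(0.7603, -1.2039, 1.0931)
step 12: x0=(-1.1572, -0.4191, 1.3898) x1=(1.1955, -1.8246, -0.0053) x2=(0.7640, -1.2272, 1.1041)
step 13: x0=(-1.1460, -0.4291, 1.4014) x1=(1.2058, -1.8124, -0.0090) x2=(0.7679, -1.2508, 1.1145)
step 14: x0=(-1.1349, -0.4390, 1.4130) x1=(1.2160, -1.8000, -0.0123) x2=(0.7720, -1.2747, 1.1245)
step 15: x0=(-1.1237, -0.4490, 1.4247) x1=(1.2259, -1.7874, -0.0151) x2=(0.7762, -1.2988, 1.1338)
step 16: x0=(-1.1125, -0.4590, 1.4363) x1=(1.2357, -1.7745, -0.0175) x2=(0.7807, -1.3231, 1.1426)
step 17: x0=(-1.1013, -0.4690, 1.4479) x1=(1.2453, -1.7615, -0.0194) x2=(0.7854, -1.3476, 1.1508)
step 18: x0=(-1.0901, -0.4789, 1.4596) x1=(1.2547, -1.7484, -0.0208) x2=(0.7903, -1.3724, 1.1585)
step 19: x0=(-1.0789, -0.4889, 1.4712) x1=(1.2639, -1.7350, -0.0218) x2=(0.7954, -1.3973, 1.1655)
step 20: x0=(-1.0676, -0.4989, 1.4828) x1=(1.2729, -1.7216, -0.0222) x2=(0.8007, -1.4224, 1.1719)
step 21: x0=(-1.0564, -0.5089, 1.4944) x1=(1.2817, -1.7080, -0.0222) x2=(0.8062, -1.4476, 1.1777)
step 22: x0=(-1.0451, -0.5189, 1.5060) x1=(1.2904, -1.6943, -0.0217) x2=(0.8120, -1.4730, 1.1828)
step 23: x0=(-1.0339, -0.5290, 1.5176) x1=(1.2988, -1.6805, -0.0206) x2=(0.8180, -1.4984, 1.1873)
step 24: x0=(-1.0226, -0.5390, 1.5292) x1=(1.3070, -1.6666, -0.0191) x2=(0.8242, -1.5240, 1.1912)
step 25: x0=(-1.0113, -0.5490, 1.5409) x1=(1.3150, -1.6526, -0.0170) x2=(0.8307, -1.5496, 1.1944)
step 26: x0=(-1.0000, -0.5590, 1.5525) x1=(1.3228, -1.6386, -0.0144) x2=(0.8374, -1.5752, 1.1969)
step 27: x0=(-0.9887, -0.5691, 1.5641) x1=(1.3303, -1.6246, -0.0112) x2=(0.8444, -1.6009, 1.1988)
step 28: x0=(-0.9774, -0.5791, 1.5757) x1=(1.3377, -1.6106, -0.0075) x2=(0.8516, -1.6266, 1.2000)
step 29: x0=(-0.9660, -0.5892, 1.5873) x1=(1.3448, -1.5966, -0.0032) x2=(0.8590, -1.6522, 1.2005)
step 30: x0=(-0.9547, -0.5992, 1.5989) x1=(1.3517, -1.5826, 0.0016) x2=(0.8667, -1.6778, 1.2003)
step 31: x0=(-0.9433, -0.6093, 1.6104) x1=(1.3584, -1.5686, 0.0069) x2=(0.8747, -1.7034, 1.1994)
step 32: x0=(-0.9320, -0.6194, 1.6220) x1=(1.3648, -1.5548, 0.0128) x2=(0.8830, -1.7288, 1.1978)
step 33: x0=(-0.9206, -0.6294, 1.6336) x1=(1.3711, -1.5409, 0.0193) x2=(0.8915, -1.7541, 1.1955)
step 34: x0=(-0.9092, -0.6395, 1.6452) x1=(1.3770, -1.5272, 0.0264) x2=(0.9003, -1.7793, 1.1925)
step 35: x0=(-0.8978, -0.6496, 1.6568) x1=(1.3828, -1.5137, 0.0341) x2=(0.9094, -1.8043, 1.1887)
step 36: x0=(-0.8864, -0.6597, 1.6684) x1=(1.3883, -1.5002, 0.0423) x2=(0.9188, -1.8291, 1.1842)
step 37: x0=(-0.8750, -0.6698, 1.6799) x1=(1.3935, -1.4870, 0.0511) x2=(0.9284, -1.8537, 1.1790)
step 38: x0=(-0.8636, -0.6799, 1.6915) x1=(1.3985, -1.4739, 0.0606) x2=(0.9384, -1.8781, 1.1730)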